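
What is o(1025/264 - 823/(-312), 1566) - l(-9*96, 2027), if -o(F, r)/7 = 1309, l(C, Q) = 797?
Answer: -9960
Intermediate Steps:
o(F, r) = -9163 (o(F, r) = -7*1309 = -9163)
o(1025/264 - 823/(-312), 1566) - l(-9*96, 2027) = -9163 - 1*797 = -9163 - 797 = -9960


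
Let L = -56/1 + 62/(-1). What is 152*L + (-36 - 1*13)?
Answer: -17985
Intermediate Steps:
L = -118 (L = -56*1 + 62*(-1) = -56 - 62 = -118)
152*L + (-36 - 1*13) = 152*(-118) + (-36 - 1*13) = -17936 + (-36 - 13) = -17936 - 49 = -17985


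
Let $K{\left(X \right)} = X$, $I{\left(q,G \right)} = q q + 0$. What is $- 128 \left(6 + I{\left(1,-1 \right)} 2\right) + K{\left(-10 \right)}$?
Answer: $-1034$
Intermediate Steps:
$I{\left(q,G \right)} = q^{2}$ ($I{\left(q,G \right)} = q^{2} + 0 = q^{2}$)
$- 128 \left(6 + I{\left(1,-1 \right)} 2\right) + K{\left(-10 \right)} = - 128 \left(6 + 1^{2} \cdot 2\right) - 10 = - 128 \left(6 + 1 \cdot 2\right) - 10 = - 128 \left(6 + 2\right) - 10 = \left(-128\right) 8 - 10 = -1024 - 10 = -1034$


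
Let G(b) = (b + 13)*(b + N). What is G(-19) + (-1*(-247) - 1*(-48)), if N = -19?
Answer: 523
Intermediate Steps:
G(b) = (-19 + b)*(13 + b) (G(b) = (b + 13)*(b - 19) = (13 + b)*(-19 + b) = (-19 + b)*(13 + b))
G(-19) + (-1*(-247) - 1*(-48)) = (-247 + (-19)**2 - 6*(-19)) + (-1*(-247) - 1*(-48)) = (-247 + 361 + 114) + (247 + 48) = 228 + 295 = 523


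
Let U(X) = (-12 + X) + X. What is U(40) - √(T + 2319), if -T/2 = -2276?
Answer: 68 - √6871 ≈ -14.891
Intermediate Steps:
T = 4552 (T = -2*(-2276) = 4552)
U(X) = -12 + 2*X
U(40) - √(T + 2319) = (-12 + 2*40) - √(4552 + 2319) = (-12 + 80) - √6871 = 68 - √6871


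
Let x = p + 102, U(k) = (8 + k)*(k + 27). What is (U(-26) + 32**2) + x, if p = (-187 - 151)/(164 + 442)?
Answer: 335555/303 ≈ 1107.4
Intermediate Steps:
U(k) = (8 + k)*(27 + k)
p = -169/303 (p = -338/606 = -338*1/606 = -169/303 ≈ -0.55776)
x = 30737/303 (x = -169/303 + 102 = 30737/303 ≈ 101.44)
(U(-26) + 32**2) + x = ((216 + (-26)**2 + 35*(-26)) + 32**2) + 30737/303 = ((216 + 676 - 910) + 1024) + 30737/303 = (-18 + 1024) + 30737/303 = 1006 + 30737/303 = 335555/303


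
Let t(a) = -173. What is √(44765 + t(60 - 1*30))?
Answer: 4*√2787 ≈ 211.17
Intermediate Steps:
√(44765 + t(60 - 1*30)) = √(44765 - 173) = √44592 = 4*√2787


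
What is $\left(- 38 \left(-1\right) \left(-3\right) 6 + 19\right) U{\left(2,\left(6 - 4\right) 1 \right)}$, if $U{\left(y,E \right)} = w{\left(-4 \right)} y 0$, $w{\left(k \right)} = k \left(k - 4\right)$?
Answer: $0$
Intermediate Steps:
$w{\left(k \right)} = k \left(-4 + k\right)$
$U{\left(y,E \right)} = 0$ ($U{\left(y,E \right)} = - 4 \left(-4 - 4\right) y 0 = \left(-4\right) \left(-8\right) y 0 = 32 y 0 = 0$)
$\left(- 38 \left(-1\right) \left(-3\right) 6 + 19\right) U{\left(2,\left(6 - 4\right) 1 \right)} = \left(- 38 \left(-1\right) \left(-3\right) 6 + 19\right) 0 = \left(- 38 \cdot 3 \cdot 6 + 19\right) 0 = \left(\left(-38\right) 18 + 19\right) 0 = \left(-684 + 19\right) 0 = \left(-665\right) 0 = 0$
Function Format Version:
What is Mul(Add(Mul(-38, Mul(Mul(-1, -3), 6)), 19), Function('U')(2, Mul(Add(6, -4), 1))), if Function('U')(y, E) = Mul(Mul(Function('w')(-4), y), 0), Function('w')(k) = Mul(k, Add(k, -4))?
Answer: 0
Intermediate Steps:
Function('w')(k) = Mul(k, Add(-4, k))
Function('U')(y, E) = 0 (Function('U')(y, E) = Mul(Mul(Mul(-4, Add(-4, -4)), y), 0) = Mul(Mul(Mul(-4, -8), y), 0) = Mul(Mul(32, y), 0) = 0)
Mul(Add(Mul(-38, Mul(Mul(-1, -3), 6)), 19), Function('U')(2, Mul(Add(6, -4), 1))) = Mul(Add(Mul(-38, Mul(Mul(-1, -3), 6)), 19), 0) = Mul(Add(Mul(-38, Mul(3, 6)), 19), 0) = Mul(Add(Mul(-38, 18), 19), 0) = Mul(Add(-684, 19), 0) = Mul(-665, 0) = 0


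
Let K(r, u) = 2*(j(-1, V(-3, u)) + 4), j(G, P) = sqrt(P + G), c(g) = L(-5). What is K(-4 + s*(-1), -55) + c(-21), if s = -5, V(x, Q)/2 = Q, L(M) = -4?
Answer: 4 + 2*I*sqrt(111) ≈ 4.0 + 21.071*I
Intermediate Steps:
V(x, Q) = 2*Q
c(g) = -4
j(G, P) = sqrt(G + P)
K(r, u) = 8 + 2*sqrt(-1 + 2*u) (K(r, u) = 2*(sqrt(-1 + 2*u) + 4) = 2*(4 + sqrt(-1 + 2*u)) = 8 + 2*sqrt(-1 + 2*u))
K(-4 + s*(-1), -55) + c(-21) = (8 + 2*sqrt(-1 + 2*(-55))) - 4 = (8 + 2*sqrt(-1 - 110)) - 4 = (8 + 2*sqrt(-111)) - 4 = (8 + 2*(I*sqrt(111))) - 4 = (8 + 2*I*sqrt(111)) - 4 = 4 + 2*I*sqrt(111)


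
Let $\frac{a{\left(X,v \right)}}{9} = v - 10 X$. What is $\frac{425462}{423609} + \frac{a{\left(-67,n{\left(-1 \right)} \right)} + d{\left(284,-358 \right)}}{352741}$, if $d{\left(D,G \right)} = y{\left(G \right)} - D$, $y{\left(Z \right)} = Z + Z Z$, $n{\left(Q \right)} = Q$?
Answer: $\frac{206647908029}{149424262269} \approx 1.383$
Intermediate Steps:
$y{\left(Z \right)} = Z + Z^{2}$
$a{\left(X,v \right)} = - 90 X + 9 v$ ($a{\left(X,v \right)} = 9 \left(v - 10 X\right) = - 90 X + 9 v$)
$d{\left(D,G \right)} = - D + G \left(1 + G\right)$ ($d{\left(D,G \right)} = G \left(1 + G\right) - D = - D + G \left(1 + G\right)$)
$\frac{425462}{423609} + \frac{a{\left(-67,n{\left(-1 \right)} \right)} + d{\left(284,-358 \right)}}{352741} = \frac{425462}{423609} + \frac{\left(\left(-90\right) \left(-67\right) + 9 \left(-1\right)\right) - \left(284 + 358 \left(1 - 358\right)\right)}{352741} = 425462 \cdot \frac{1}{423609} + \left(\left(6030 - 9\right) - -127522\right) \frac{1}{352741} = \frac{425462}{423609} + \left(6021 + \left(-284 + 127806\right)\right) \frac{1}{352741} = \frac{425462}{423609} + \left(6021 + 127522\right) \frac{1}{352741} = \frac{425462}{423609} + 133543 \cdot \frac{1}{352741} = \frac{425462}{423609} + \frac{133543}{352741} = \frac{206647908029}{149424262269}$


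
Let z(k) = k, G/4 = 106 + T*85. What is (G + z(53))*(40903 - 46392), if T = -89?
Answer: 163478887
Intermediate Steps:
G = -29836 (G = 4*(106 - 89*85) = 4*(106 - 7565) = 4*(-7459) = -29836)
(G + z(53))*(40903 - 46392) = (-29836 + 53)*(40903 - 46392) = -29783*(-5489) = 163478887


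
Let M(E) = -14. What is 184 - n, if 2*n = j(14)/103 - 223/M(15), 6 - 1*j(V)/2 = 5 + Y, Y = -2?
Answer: 507603/2884 ≈ 176.01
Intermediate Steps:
j(V) = 6 (j(V) = 12 - 2*(5 - 2) = 12 - 2*3 = 12 - 6 = 6)
n = 23053/2884 (n = (6/103 - 223/(-14))/2 = (6*(1/103) - 223*(-1/14))/2 = (6/103 + 223/14)/2 = (½)*(23053/1442) = 23053/2884 ≈ 7.9934)
184 - n = 184 - 1*23053/2884 = 184 - 23053/2884 = 507603/2884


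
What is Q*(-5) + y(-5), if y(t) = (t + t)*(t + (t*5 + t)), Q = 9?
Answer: 305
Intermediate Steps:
y(t) = 14*t**2 (y(t) = (2*t)*(t + (5*t + t)) = (2*t)*(t + 6*t) = (2*t)*(7*t) = 14*t**2)
Q*(-5) + y(-5) = 9*(-5) + 14*(-5)**2 = -45 + 14*25 = -45 + 350 = 305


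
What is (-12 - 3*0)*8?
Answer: -96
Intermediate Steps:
(-12 - 3*0)*8 = (-12 + 0)*8 = -12*8 = -96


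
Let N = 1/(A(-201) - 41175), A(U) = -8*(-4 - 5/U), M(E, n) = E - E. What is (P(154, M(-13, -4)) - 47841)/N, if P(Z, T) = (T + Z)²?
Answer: 199508514875/201 ≈ 9.9258e+8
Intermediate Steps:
M(E, n) = 0
A(U) = 32 + 40/U
N = -201/8269783 (N = 1/((32 + 40/(-201)) - 41175) = 1/((32 + 40*(-1/201)) - 41175) = 1/((32 - 40/201) - 41175) = 1/(6392/201 - 41175) = 1/(-8269783/201) = -201/8269783 ≈ -2.4305e-5)
(P(154, M(-13, -4)) - 47841)/N = ((0 + 154)² - 47841)/(-201/8269783) = (154² - 47841)*(-8269783/201) = (23716 - 47841)*(-8269783/201) = -24125*(-8269783/201) = 199508514875/201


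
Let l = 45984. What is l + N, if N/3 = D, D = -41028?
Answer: -77100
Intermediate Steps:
N = -123084 (N = 3*(-41028) = -123084)
l + N = 45984 - 123084 = -77100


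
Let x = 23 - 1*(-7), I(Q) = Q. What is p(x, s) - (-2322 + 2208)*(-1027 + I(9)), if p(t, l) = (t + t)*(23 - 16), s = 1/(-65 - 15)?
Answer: -115632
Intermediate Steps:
s = -1/80 (s = 1/(-80) = -1/80 ≈ -0.012500)
x = 30 (x = 23 + 7 = 30)
p(t, l) = 14*t (p(t, l) = (2*t)*7 = 14*t)
p(x, s) - (-2322 + 2208)*(-1027 + I(9)) = 14*30 - (-2322 + 2208)*(-1027 + 9) = 420 - (-114)*(-1018) = 420 - 1*116052 = 420 - 116052 = -115632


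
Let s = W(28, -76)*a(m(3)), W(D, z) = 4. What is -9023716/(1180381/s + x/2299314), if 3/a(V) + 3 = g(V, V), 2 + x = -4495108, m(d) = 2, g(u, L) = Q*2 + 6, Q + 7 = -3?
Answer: 41496713061648/7689864239683 ≈ 5.3963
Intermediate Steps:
Q = -10 (Q = -7 - 3 = -10)
g(u, L) = -14 (g(u, L) = -10*2 + 6 = -20 + 6 = -14)
x = -4495110 (x = -2 - 4495108 = -4495110)
a(V) = -3/17 (a(V) = 3/(-3 - 14) = 3/(-17) = 3*(-1/17) = -3/17)
s = -12/17 (s = 4*(-3/17) = -12/17 ≈ -0.70588)
-9023716/(1180381/s + x/2299314) = -9023716/(1180381/(-12/17) - 4495110/2299314) = -9023716/(1180381*(-17/12) - 4495110*1/2299314) = -9023716/(-20066477/12 - 749185/383219) = -9023716/(-7689864239683/4598628) = -9023716*(-4598628/7689864239683) = 41496713061648/7689864239683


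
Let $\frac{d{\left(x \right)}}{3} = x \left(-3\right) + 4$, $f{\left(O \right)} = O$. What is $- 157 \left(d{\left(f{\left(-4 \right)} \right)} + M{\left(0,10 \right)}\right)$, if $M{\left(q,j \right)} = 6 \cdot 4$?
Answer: $-11304$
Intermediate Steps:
$M{\left(q,j \right)} = 24$
$d{\left(x \right)} = 12 - 9 x$ ($d{\left(x \right)} = 3 \left(x \left(-3\right) + 4\right) = 3 \left(- 3 x + 4\right) = 3 \left(4 - 3 x\right) = 12 - 9 x$)
$- 157 \left(d{\left(f{\left(-4 \right)} \right)} + M{\left(0,10 \right)}\right) = - 157 \left(\left(12 - -36\right) + 24\right) = - 157 \left(\left(12 + 36\right) + 24\right) = - 157 \left(48 + 24\right) = \left(-157\right) 72 = -11304$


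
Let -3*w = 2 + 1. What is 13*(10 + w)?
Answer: 117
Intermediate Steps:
w = -1 (w = -(2 + 1)/3 = -1/3*3 = -1)
13*(10 + w) = 13*(10 - 1) = 13*9 = 117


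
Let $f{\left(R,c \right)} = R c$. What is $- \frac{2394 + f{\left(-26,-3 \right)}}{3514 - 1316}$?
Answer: $- \frac{1236}{1099} \approx -1.1247$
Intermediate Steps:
$- \frac{2394 + f{\left(-26,-3 \right)}}{3514 - 1316} = - \frac{2394 - -78}{3514 - 1316} = - \frac{2394 + 78}{2198} = - \frac{2472}{2198} = \left(-1\right) \frac{1236}{1099} = - \frac{1236}{1099}$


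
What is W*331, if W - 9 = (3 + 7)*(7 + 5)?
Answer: 42699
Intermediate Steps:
W = 129 (W = 9 + (3 + 7)*(7 + 5) = 9 + 10*12 = 9 + 120 = 129)
W*331 = 129*331 = 42699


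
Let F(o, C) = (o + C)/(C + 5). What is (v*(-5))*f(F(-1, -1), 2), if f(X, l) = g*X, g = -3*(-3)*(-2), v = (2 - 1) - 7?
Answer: 270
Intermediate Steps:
v = -6 (v = 1 - 7 = -6)
F(o, C) = (C + o)/(5 + C)
g = -18 (g = 9*(-2) = -18)
f(X, l) = -18*X
(v*(-5))*f(F(-1, -1), 2) = (-6*(-5))*(-18*(-1 - 1)/(5 - 1)) = 30*(-18*(-2)/4) = 30*(-9*(-2)/2) = 30*(-18*(-½)) = 30*9 = 270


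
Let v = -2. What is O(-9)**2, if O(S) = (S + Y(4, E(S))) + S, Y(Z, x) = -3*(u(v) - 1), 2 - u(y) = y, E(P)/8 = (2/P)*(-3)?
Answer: 729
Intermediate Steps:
E(P) = -48/P (E(P) = 8*((2/P)*(-3)) = 8*(-6/P) = -48/P)
u(y) = 2 - y
Y(Z, x) = -9 (Y(Z, x) = -3*((2 - 1*(-2)) - 1) = -3*((2 + 2) - 1) = -3*(4 - 1) = -3*3 = -9)
O(S) = -9 + 2*S (O(S) = (S - 9) + S = (-9 + S) + S = -9 + 2*S)
O(-9)**2 = (-9 + 2*(-9))**2 = (-9 - 18)**2 = (-27)**2 = 729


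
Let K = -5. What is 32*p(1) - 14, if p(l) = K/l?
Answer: -174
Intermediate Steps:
p(l) = -5/l
32*p(1) - 14 = 32*(-5/1) - 14 = 32*(-5*1) - 14 = 32*(-5) - 14 = -160 - 14 = -174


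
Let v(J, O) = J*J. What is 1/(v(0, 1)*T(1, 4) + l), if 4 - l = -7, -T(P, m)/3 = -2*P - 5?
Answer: 1/11 ≈ 0.090909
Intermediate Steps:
T(P, m) = 15 + 6*P (T(P, m) = -3*(-2*P - 5) = -3*(-5 - 2*P) = 15 + 6*P)
v(J, O) = J²
l = 11 (l = 4 - 1*(-7) = 4 + 7 = 11)
1/(v(0, 1)*T(1, 4) + l) = 1/(0²*(15 + 6*1) + 11) = 1/(0*(15 + 6) + 11) = 1/(0*21 + 11) = 1/(0 + 11) = 1/11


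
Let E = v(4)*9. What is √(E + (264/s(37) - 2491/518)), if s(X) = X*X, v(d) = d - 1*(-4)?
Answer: √18080734/518 ≈ 8.2088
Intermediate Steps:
v(d) = 4 + d (v(d) = d + 4 = 4 + d)
E = 72 (E = (4 + 4)*9 = 8*9 = 72)
s(X) = X²
√(E + (264/s(37) - 2491/518)) = √(72 + (264/(37²) - 2491/518)) = √(72 + (264/1369 - 2491*1/518)) = √(72 + (264*(1/1369) - 2491/518)) = √(72 + (264/1369 - 2491/518)) = √(72 - 88471/19166) = √(1291481/19166) = √18080734/518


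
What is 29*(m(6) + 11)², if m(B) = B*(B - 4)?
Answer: 15341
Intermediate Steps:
m(B) = B*(-4 + B)
29*(m(6) + 11)² = 29*(6*(-4 + 6) + 11)² = 29*(6*2 + 11)² = 29*(12 + 11)² = 29*23² = 29*529 = 15341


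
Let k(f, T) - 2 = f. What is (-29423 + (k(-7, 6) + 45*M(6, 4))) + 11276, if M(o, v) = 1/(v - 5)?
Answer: -18197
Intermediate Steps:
M(o, v) = 1/(-5 + v)
k(f, T) = 2 + f
(-29423 + (k(-7, 6) + 45*M(6, 4))) + 11276 = (-29423 + ((2 - 7) + 45/(-5 + 4))) + 11276 = (-29423 + (-5 + 45/(-1))) + 11276 = (-29423 + (-5 + 45*(-1))) + 11276 = (-29423 + (-5 - 45)) + 11276 = (-29423 - 50) + 11276 = -29473 + 11276 = -18197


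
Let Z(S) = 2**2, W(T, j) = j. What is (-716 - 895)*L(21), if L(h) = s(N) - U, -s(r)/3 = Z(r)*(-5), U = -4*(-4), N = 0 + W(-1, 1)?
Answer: -70884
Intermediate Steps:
Z(S) = 4
N = 1 (N = 0 + 1 = 1)
U = 16
s(r) = 60 (s(r) = -12*(-5) = -3*(-20) = 60)
L(h) = 44 (L(h) = 60 - 1*16 = 60 - 16 = 44)
(-716 - 895)*L(21) = (-716 - 895)*44 = -1611*44 = -70884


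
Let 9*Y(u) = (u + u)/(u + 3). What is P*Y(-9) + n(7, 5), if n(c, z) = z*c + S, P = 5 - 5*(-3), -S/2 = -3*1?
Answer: 143/3 ≈ 47.667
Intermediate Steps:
S = 6 (S = -(-6) = -2*(-3) = 6)
P = 20 (P = 5 + 15 = 20)
n(c, z) = 6 + c*z (n(c, z) = z*c + 6 = c*z + 6 = 6 + c*z)
Y(u) = 2*u/(9*(3 + u)) (Y(u) = ((u + u)/(u + 3))/9 = ((2*u)/(3 + u))/9 = (2*u/(3 + u))/9 = 2*u/(9*(3 + u)))
P*Y(-9) + n(7, 5) = 20*((2/9)*(-9)/(3 - 9)) + (6 + 7*5) = 20*((2/9)*(-9)/(-6)) + (6 + 35) = 20*((2/9)*(-9)*(-1/6)) + 41 = 20*(1/3) + 41 = 20/3 + 41 = 143/3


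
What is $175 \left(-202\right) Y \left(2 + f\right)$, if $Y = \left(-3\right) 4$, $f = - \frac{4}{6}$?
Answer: $565600$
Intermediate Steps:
$f = - \frac{2}{3}$ ($f = \left(-4\right) \frac{1}{6} = - \frac{2}{3} \approx -0.66667$)
$Y = -12$
$175 \left(-202\right) Y \left(2 + f\right) = 175 \left(-202\right) \left(- 12 \left(2 - \frac{2}{3}\right)\right) = - 35350 \left(\left(-12\right) \frac{4}{3}\right) = \left(-35350\right) \left(-16\right) = 565600$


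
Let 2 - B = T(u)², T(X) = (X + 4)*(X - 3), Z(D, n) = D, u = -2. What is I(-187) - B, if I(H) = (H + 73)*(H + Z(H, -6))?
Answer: 42734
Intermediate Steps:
T(X) = (-3 + X)*(4 + X) (T(X) = (4 + X)*(-3 + X) = (-3 + X)*(4 + X))
I(H) = 2*H*(73 + H) (I(H) = (H + 73)*(H + H) = (73 + H)*(2*H) = 2*H*(73 + H))
B = -98 (B = 2 - (-12 - 2 + (-2)²)² = 2 - (-12 - 2 + 4)² = 2 - 1*(-10)² = 2 - 1*100 = 2 - 100 = -98)
I(-187) - B = 2*(-187)*(73 - 187) - 1*(-98) = 2*(-187)*(-114) + 98 = 42636 + 98 = 42734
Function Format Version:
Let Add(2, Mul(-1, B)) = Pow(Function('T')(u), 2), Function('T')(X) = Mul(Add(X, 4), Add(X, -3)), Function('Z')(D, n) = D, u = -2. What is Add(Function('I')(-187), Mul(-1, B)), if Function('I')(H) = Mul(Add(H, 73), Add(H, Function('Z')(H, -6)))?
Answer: 42734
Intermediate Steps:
Function('T')(X) = Mul(Add(-3, X), Add(4, X)) (Function('T')(X) = Mul(Add(4, X), Add(-3, X)) = Mul(Add(-3, X), Add(4, X)))
Function('I')(H) = Mul(2, H, Add(73, H)) (Function('I')(H) = Mul(Add(H, 73), Add(H, H)) = Mul(Add(73, H), Mul(2, H)) = Mul(2, H, Add(73, H)))
B = -98 (B = Add(2, Mul(-1, Pow(Add(-12, -2, Pow(-2, 2)), 2))) = Add(2, Mul(-1, Pow(Add(-12, -2, 4), 2))) = Add(2, Mul(-1, Pow(-10, 2))) = Add(2, Mul(-1, 100)) = Add(2, -100) = -98)
Add(Function('I')(-187), Mul(-1, B)) = Add(Mul(2, -187, Add(73, -187)), Mul(-1, -98)) = Add(Mul(2, -187, -114), 98) = Add(42636, 98) = 42734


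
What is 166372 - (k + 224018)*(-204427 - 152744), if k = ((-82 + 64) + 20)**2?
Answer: 80014328134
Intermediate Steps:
k = 4 (k = (-18 + 20)**2 = 2**2 = 4)
166372 - (k + 224018)*(-204427 - 152744) = 166372 - (4 + 224018)*(-204427 - 152744) = 166372 - 224022*(-357171) = 166372 - 1*(-80014161762) = 166372 + 80014161762 = 80014328134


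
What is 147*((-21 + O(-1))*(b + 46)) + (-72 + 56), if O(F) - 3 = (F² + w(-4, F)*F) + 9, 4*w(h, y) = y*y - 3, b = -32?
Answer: -15451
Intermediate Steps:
w(h, y) = -¾ + y²/4 (w(h, y) = (y*y - 3)/4 = (y² - 3)/4 = (-3 + y²)/4 = -¾ + y²/4)
O(F) = 12 + F² + F*(-¾ + F²/4) (O(F) = 3 + ((F² + (-¾ + F²/4)*F) + 9) = 3 + ((F² + F*(-¾ + F²/4)) + 9) = 3 + (9 + F² + F*(-¾ + F²/4)) = 12 + F² + F*(-¾ + F²/4))
147*((-21 + O(-1))*(b + 46)) + (-72 + 56) = 147*((-21 + (12 + (-1)² + (¼)*(-1)*(-3 + (-1)²)))*(-32 + 46)) + (-72 + 56) = 147*((-21 + (12 + 1 + (¼)*(-1)*(-3 + 1)))*14) - 16 = 147*((-21 + (12 + 1 + (¼)*(-1)*(-2)))*14) - 16 = 147*((-21 + (12 + 1 + ½))*14) - 16 = 147*((-21 + 27/2)*14) - 16 = 147*(-15/2*14) - 16 = 147*(-105) - 16 = -15435 - 16 = -15451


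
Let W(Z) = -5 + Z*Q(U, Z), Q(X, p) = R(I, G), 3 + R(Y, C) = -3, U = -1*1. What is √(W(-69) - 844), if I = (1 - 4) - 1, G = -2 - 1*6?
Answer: I*√435 ≈ 20.857*I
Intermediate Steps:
G = -8 (G = -2 - 6 = -8)
I = -4 (I = -3 - 1 = -4)
U = -1
R(Y, C) = -6 (R(Y, C) = -3 - 3 = -6)
Q(X, p) = -6
W(Z) = -5 - 6*Z (W(Z) = -5 + Z*(-6) = -5 - 6*Z)
√(W(-69) - 844) = √((-5 - 6*(-69)) - 844) = √((-5 + 414) - 844) = √(409 - 844) = √(-435) = I*√435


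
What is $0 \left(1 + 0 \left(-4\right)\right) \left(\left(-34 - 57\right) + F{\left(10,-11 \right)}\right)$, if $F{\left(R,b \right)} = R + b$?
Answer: $0$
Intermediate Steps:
$0 \left(1 + 0 \left(-4\right)\right) \left(\left(-34 - 57\right) + F{\left(10,-11 \right)}\right) = 0 \left(1 + 0 \left(-4\right)\right) \left(\left(-34 - 57\right) + \left(10 - 11\right)\right) = 0 \left(1 + 0\right) \left(-91 - 1\right) = 0 \cdot 1 \left(-92\right) = 0 \left(-92\right) = 0$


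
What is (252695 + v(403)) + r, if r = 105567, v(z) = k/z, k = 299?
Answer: 11106145/31 ≈ 3.5826e+5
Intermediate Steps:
v(z) = 299/z
(252695 + v(403)) + r = (252695 + 299/403) + 105567 = (252695 + 299*(1/403)) + 105567 = (252695 + 23/31) + 105567 = 7833568/31 + 105567 = 11106145/31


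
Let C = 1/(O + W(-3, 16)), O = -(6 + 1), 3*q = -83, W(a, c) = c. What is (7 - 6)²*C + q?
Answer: -248/9 ≈ -27.556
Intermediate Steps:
q = -83/3 (q = (⅓)*(-83) = -83/3 ≈ -27.667)
O = -7 (O = -1*7 = -7)
C = ⅑ (C = 1/(-7 + 16) = 1/9 = ⅑ ≈ 0.11111)
(7 - 6)²*C + q = (7 - 6)²*(⅑) - 83/3 = 1²*(⅑) - 83/3 = 1*(⅑) - 83/3 = ⅑ - 83/3 = -248/9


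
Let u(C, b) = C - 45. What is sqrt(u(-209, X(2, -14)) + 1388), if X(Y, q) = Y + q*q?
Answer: 9*sqrt(14) ≈ 33.675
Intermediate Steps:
X(Y, q) = Y + q**2
u(C, b) = -45 + C
sqrt(u(-209, X(2, -14)) + 1388) = sqrt((-45 - 209) + 1388) = sqrt(-254 + 1388) = sqrt(1134) = 9*sqrt(14)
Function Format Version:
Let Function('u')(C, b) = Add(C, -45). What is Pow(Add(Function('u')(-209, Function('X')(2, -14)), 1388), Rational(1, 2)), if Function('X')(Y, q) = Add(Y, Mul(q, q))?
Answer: Mul(9, Pow(14, Rational(1, 2))) ≈ 33.675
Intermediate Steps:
Function('X')(Y, q) = Add(Y, Pow(q, 2))
Function('u')(C, b) = Add(-45, C)
Pow(Add(Function('u')(-209, Function('X')(2, -14)), 1388), Rational(1, 2)) = Pow(Add(Add(-45, -209), 1388), Rational(1, 2)) = Pow(Add(-254, 1388), Rational(1, 2)) = Pow(1134, Rational(1, 2)) = Mul(9, Pow(14, Rational(1, 2)))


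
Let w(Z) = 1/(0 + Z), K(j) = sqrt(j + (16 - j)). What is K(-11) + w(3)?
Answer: 13/3 ≈ 4.3333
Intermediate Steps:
K(j) = 4 (K(j) = sqrt(16) = 4)
w(Z) = 1/Z
K(-11) + w(3) = 4 + 1/3 = 13/3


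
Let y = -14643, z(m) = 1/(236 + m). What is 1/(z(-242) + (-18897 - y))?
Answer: -6/25525 ≈ -0.00023506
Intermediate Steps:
1/(z(-242) + (-18897 - y)) = 1/(1/(236 - 242) + (-18897 - 1*(-14643))) = 1/(1/(-6) + (-18897 + 14643)) = 1/(-⅙ - 4254) = 1/(-25525/6) = -6/25525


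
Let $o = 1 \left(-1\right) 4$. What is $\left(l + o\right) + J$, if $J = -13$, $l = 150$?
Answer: $133$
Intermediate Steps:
$o = -4$ ($o = \left(-1\right) 4 = -4$)
$\left(l + o\right) + J = \left(150 - 4\right) - 13 = 146 - 13 = 133$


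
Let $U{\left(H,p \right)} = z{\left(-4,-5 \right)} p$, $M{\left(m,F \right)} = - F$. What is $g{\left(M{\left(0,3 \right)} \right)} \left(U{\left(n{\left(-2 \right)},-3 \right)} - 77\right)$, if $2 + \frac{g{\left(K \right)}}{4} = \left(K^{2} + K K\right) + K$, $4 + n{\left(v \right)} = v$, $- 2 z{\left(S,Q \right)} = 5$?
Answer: $-3614$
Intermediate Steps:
$z{\left(S,Q \right)} = - \frac{5}{2}$ ($z{\left(S,Q \right)} = \left(- \frac{1}{2}\right) 5 = - \frac{5}{2}$)
$n{\left(v \right)} = -4 + v$
$U{\left(H,p \right)} = - \frac{5 p}{2}$
$g{\left(K \right)} = -8 + 4 K + 8 K^{2}$ ($g{\left(K \right)} = -8 + 4 \left(\left(K^{2} + K K\right) + K\right) = -8 + 4 \left(\left(K^{2} + K^{2}\right) + K\right) = -8 + 4 \left(2 K^{2} + K\right) = -8 + 4 \left(K + 2 K^{2}\right) = -8 + \left(4 K + 8 K^{2}\right) = -8 + 4 K + 8 K^{2}$)
$g{\left(M{\left(0,3 \right)} \right)} \left(U{\left(n{\left(-2 \right)},-3 \right)} - 77\right) = \left(-8 + 4 \left(\left(-1\right) 3\right) + 8 \left(\left(-1\right) 3\right)^{2}\right) \left(\left(- \frac{5}{2}\right) \left(-3\right) - 77\right) = \left(-8 + 4 \left(-3\right) + 8 \left(-3\right)^{2}\right) \left(\frac{15}{2} - 77\right) = \left(-8 - 12 + 8 \cdot 9\right) \left(- \frac{139}{2}\right) = \left(-8 - 12 + 72\right) \left(- \frac{139}{2}\right) = 52 \left(- \frac{139}{2}\right) = -3614$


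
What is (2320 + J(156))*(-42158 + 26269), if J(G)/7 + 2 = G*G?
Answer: -2743362962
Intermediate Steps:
J(G) = -14 + 7*G² (J(G) = -14 + 7*(G*G) = -14 + 7*G²)
(2320 + J(156))*(-42158 + 26269) = (2320 + (-14 + 7*156²))*(-42158 + 26269) = (2320 + (-14 + 7*24336))*(-15889) = (2320 + (-14 + 170352))*(-15889) = (2320 + 170338)*(-15889) = 172658*(-15889) = -2743362962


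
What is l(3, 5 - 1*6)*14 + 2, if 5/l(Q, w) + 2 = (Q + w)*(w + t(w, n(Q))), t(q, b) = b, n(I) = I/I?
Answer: -33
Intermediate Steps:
n(I) = 1
l(Q, w) = 5/(-2 + (1 + w)*(Q + w)) (l(Q, w) = 5/(-2 + (Q + w)*(w + 1)) = 5/(-2 + (Q + w)*(1 + w)) = 5/(-2 + (1 + w)*(Q + w)))
l(3, 5 - 1*6)*14 + 2 = (5/(-2 + 3 + (5 - 1*6) + (5 - 1*6)**2 + 3*(5 - 1*6)))*14 + 2 = (5/(-2 + 3 + (5 - 6) + (5 - 6)**2 + 3*(5 - 6)))*14 + 2 = (5/(-2 + 3 - 1 + (-1)**2 + 3*(-1)))*14 + 2 = (5/(-2 + 3 - 1 + 1 - 3))*14 + 2 = (5/(-2))*14 + 2 = (5*(-1/2))*14 + 2 = -5/2*14 + 2 = -35 + 2 = -33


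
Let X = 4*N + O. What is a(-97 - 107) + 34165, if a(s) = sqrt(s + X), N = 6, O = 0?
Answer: 34165 + 6*I*sqrt(5) ≈ 34165.0 + 13.416*I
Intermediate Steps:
X = 24 (X = 4*6 + 0 = 24 + 0 = 24)
a(s) = sqrt(24 + s) (a(s) = sqrt(s + 24) = sqrt(24 + s))
a(-97 - 107) + 34165 = sqrt(24 + (-97 - 107)) + 34165 = sqrt(24 - 204) + 34165 = sqrt(-180) + 34165 = 6*I*sqrt(5) + 34165 = 34165 + 6*I*sqrt(5)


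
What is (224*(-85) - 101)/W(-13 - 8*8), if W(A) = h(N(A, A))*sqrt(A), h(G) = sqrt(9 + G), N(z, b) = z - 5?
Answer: 19141*sqrt(5621)/5621 ≈ 255.30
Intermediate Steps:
N(z, b) = -5 + z
W(A) = sqrt(A)*sqrt(4 + A) (W(A) = sqrt(9 + (-5 + A))*sqrt(A) = sqrt(4 + A)*sqrt(A) = sqrt(A)*sqrt(4 + A))
(224*(-85) - 101)/W(-13 - 8*8) = (224*(-85) - 101)/((sqrt(-13 - 8*8)*sqrt(4 + (-13 - 8*8)))) = (-19040 - 101)/((sqrt(-13 - 64)*sqrt(4 + (-13 - 64)))) = -19141*(-I*sqrt(77)/(77*sqrt(4 - 77))) = -19141*(-sqrt(5621)/5621) = -(-19141)*sqrt(5621)/5621 = 19141*sqrt(5621)/5621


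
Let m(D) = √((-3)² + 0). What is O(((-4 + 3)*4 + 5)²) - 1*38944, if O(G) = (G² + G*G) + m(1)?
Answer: -38939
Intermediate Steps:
m(D) = 3 (m(D) = √(9 + 0) = √9 = 3)
O(G) = 3 + 2*G² (O(G) = (G² + G*G) + 3 = (G² + G²) + 3 = 2*G² + 3 = 3 + 2*G²)
O(((-4 + 3)*4 + 5)²) - 1*38944 = (3 + 2*(((-4 + 3)*4 + 5)²)²) - 1*38944 = (3 + 2*((-1*4 + 5)²)²) - 38944 = (3 + 2*((-4 + 5)²)²) - 38944 = (3 + 2*(1²)²) - 38944 = (3 + 2*1²) - 38944 = (3 + 2*1) - 38944 = (3 + 2) - 38944 = 5 - 38944 = -38939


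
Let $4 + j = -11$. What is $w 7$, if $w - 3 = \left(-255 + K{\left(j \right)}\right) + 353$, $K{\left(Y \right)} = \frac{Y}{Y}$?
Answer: $714$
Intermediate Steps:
$j = -15$ ($j = -4 - 11 = -15$)
$K{\left(Y \right)} = 1$
$w = 102$ ($w = 3 + \left(\left(-255 + 1\right) + 353\right) = 3 + \left(-254 + 353\right) = 3 + 99 = 102$)
$w 7 = 102 \cdot 7 = 714$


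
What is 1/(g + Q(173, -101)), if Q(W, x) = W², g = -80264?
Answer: -1/50335 ≈ -1.9867e-5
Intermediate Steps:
1/(g + Q(173, -101)) = 1/(-80264 + 173²) = 1/(-80264 + 29929) = 1/(-50335) = -1/50335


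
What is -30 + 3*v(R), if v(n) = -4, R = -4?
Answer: -42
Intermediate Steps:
-30 + 3*v(R) = -30 + 3*(-4) = -30 - 12 = -42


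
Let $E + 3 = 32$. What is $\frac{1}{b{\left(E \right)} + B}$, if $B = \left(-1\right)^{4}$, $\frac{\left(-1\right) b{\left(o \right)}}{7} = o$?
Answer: $- \frac{1}{202} \approx -0.0049505$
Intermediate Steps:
$E = 29$ ($E = -3 + 32 = 29$)
$b{\left(o \right)} = - 7 o$
$B = 1$
$\frac{1}{b{\left(E \right)} + B} = \frac{1}{\left(-7\right) 29 + 1} = \frac{1}{-203 + 1} = \frac{1}{-202} = - \frac{1}{202}$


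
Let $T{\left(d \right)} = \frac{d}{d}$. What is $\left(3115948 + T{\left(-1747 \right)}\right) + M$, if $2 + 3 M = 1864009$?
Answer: $\frac{11211854}{3} \approx 3.7373 \cdot 10^{6}$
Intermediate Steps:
$M = \frac{1864007}{3}$ ($M = - \frac{2}{3} + \frac{1}{3} \cdot 1864009 = - \frac{2}{3} + \frac{1864009}{3} = \frac{1864007}{3} \approx 6.2134 \cdot 10^{5}$)
$T{\left(d \right)} = 1$
$\left(3115948 + T{\left(-1747 \right)}\right) + M = \left(3115948 + 1\right) + \frac{1864007}{3} = 3115949 + \frac{1864007}{3} = \frac{11211854}{3}$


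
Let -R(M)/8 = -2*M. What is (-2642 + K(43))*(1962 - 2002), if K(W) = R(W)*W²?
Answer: -50778800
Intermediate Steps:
R(M) = 16*M (R(M) = -(-16)*M = 16*M)
K(W) = 16*W³ (K(W) = (16*W)*W² = 16*W³)
(-2642 + K(43))*(1962 - 2002) = (-2642 + 16*43³)*(1962 - 2002) = (-2642 + 16*79507)*(-40) = (-2642 + 1272112)*(-40) = 1269470*(-40) = -50778800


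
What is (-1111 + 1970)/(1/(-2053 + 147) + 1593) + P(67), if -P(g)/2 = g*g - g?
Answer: -26851019654/3036257 ≈ -8843.5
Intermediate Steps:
P(g) = -2*g² + 2*g (P(g) = -2*(g*g - g) = -2*(g² - g) = -2*g² + 2*g)
(-1111 + 1970)/(1/(-2053 + 147) + 1593) + P(67) = (-1111 + 1970)/(1/(-2053 + 147) + 1593) + 2*67*(1 - 1*67) = 859/(1/(-1906) + 1593) + 2*67*(1 - 67) = 859/(-1/1906 + 1593) + 2*67*(-66) = 859/(3036257/1906) - 8844 = 859*(1906/3036257) - 8844 = 1637254/3036257 - 8844 = -26851019654/3036257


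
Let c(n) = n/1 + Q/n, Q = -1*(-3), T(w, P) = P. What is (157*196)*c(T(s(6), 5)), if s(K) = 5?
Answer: 861616/5 ≈ 1.7232e+5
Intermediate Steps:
Q = 3
c(n) = n + 3/n (c(n) = n/1 + 3/n = n*1 + 3/n = n + 3/n)
(157*196)*c(T(s(6), 5)) = (157*196)*(5 + 3/5) = 30772*(5 + 3*(1/5)) = 30772*(5 + 3/5) = 30772*(28/5) = 861616/5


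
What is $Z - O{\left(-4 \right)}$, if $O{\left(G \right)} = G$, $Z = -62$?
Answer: $-58$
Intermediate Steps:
$Z - O{\left(-4 \right)} = -62 - -4 = -62 + 4 = -58$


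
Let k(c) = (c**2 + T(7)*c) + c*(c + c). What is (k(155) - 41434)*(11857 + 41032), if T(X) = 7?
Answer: 1677956414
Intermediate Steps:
k(c) = 3*c**2 + 7*c (k(c) = (c**2 + 7*c) + c*(c + c) = (c**2 + 7*c) + c*(2*c) = (c**2 + 7*c) + 2*c**2 = 3*c**2 + 7*c)
(k(155) - 41434)*(11857 + 41032) = (155*(7 + 3*155) - 41434)*(11857 + 41032) = (155*(7 + 465) - 41434)*52889 = (155*472 - 41434)*52889 = (73160 - 41434)*52889 = 31726*52889 = 1677956414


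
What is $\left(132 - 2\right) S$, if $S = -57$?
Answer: $-7410$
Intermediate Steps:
$\left(132 - 2\right) S = \left(132 - 2\right) \left(-57\right) = 130 \left(-57\right) = -7410$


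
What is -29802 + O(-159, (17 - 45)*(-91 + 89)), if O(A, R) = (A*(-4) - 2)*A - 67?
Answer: -130675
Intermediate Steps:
O(A, R) = -67 + A*(-2 - 4*A) (O(A, R) = (-4*A - 2)*A - 67 = (-2 - 4*A)*A - 67 = A*(-2 - 4*A) - 67 = -67 + A*(-2 - 4*A))
-29802 + O(-159, (17 - 45)*(-91 + 89)) = -29802 + (-67 - 4*(-159)**2 - 2*(-159)) = -29802 + (-67 - 4*25281 + 318) = -29802 + (-67 - 101124 + 318) = -29802 - 100873 = -130675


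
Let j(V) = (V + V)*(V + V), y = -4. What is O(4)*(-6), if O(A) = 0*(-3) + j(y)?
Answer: -384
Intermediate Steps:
j(V) = 4*V**2 (j(V) = (2*V)*(2*V) = 4*V**2)
O(A) = 64 (O(A) = 0*(-3) + 4*(-4)**2 = 0 + 4*16 = 0 + 64 = 64)
O(4)*(-6) = 64*(-6) = -384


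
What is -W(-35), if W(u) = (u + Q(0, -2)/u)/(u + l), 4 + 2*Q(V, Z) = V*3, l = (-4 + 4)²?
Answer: -1223/1225 ≈ -0.99837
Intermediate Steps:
l = 0 (l = 0² = 0)
Q(V, Z) = -2 + 3*V/2 (Q(V, Z) = -2 + (V*3)/2 = -2 + (3*V)/2 = -2 + 3*V/2)
W(u) = (u - 2/u)/u (W(u) = (u + (-2 + (3/2)*0)/u)/(u + 0) = (u + (-2 + 0)/u)/u = (u - 2/u)/u)
-W(-35) = -(1 - 2/(-35)²) = -(1 - 2*1/1225) = -(1 - 2/1225) = -1*1223/1225 = -1223/1225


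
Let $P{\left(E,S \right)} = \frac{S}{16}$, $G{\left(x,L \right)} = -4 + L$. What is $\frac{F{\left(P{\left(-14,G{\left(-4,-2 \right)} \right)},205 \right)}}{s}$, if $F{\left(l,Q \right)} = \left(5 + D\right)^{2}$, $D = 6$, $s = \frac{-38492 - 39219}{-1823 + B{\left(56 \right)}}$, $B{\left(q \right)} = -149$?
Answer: $\frac{238612}{77711} \approx 3.0705$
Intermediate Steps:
$P{\left(E,S \right)} = \frac{S}{16}$ ($P{\left(E,S \right)} = S \frac{1}{16} = \frac{S}{16}$)
$s = \frac{77711}{1972}$ ($s = \frac{-38492 - 39219}{-1823 - 149} = - \frac{77711}{-1972} = \left(-77711\right) \left(- \frac{1}{1972}\right) = \frac{77711}{1972} \approx 39.407$)
$F{\left(l,Q \right)} = 121$ ($F{\left(l,Q \right)} = \left(5 + 6\right)^{2} = 11^{2} = 121$)
$\frac{F{\left(P{\left(-14,G{\left(-4,-2 \right)} \right)},205 \right)}}{s} = \frac{121}{\frac{77711}{1972}} = 121 \cdot \frac{1972}{77711} = \frac{238612}{77711}$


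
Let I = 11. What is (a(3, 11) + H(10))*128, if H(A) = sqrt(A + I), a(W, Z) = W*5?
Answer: 1920 + 128*sqrt(21) ≈ 2506.6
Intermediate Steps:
a(W, Z) = 5*W
H(A) = sqrt(11 + A) (H(A) = sqrt(A + 11) = sqrt(11 + A))
(a(3, 11) + H(10))*128 = (5*3 + sqrt(11 + 10))*128 = (15 + sqrt(21))*128 = 1920 + 128*sqrt(21)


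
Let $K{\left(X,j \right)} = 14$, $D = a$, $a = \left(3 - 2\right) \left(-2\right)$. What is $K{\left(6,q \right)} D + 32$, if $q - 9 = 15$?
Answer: $4$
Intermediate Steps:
$q = 24$ ($q = 9 + 15 = 24$)
$a = -2$ ($a = 1 \left(-2\right) = -2$)
$D = -2$
$K{\left(6,q \right)} D + 32 = 14 \left(-2\right) + 32 = -28 + 32 = 4$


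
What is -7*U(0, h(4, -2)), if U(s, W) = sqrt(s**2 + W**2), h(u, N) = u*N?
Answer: -56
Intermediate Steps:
h(u, N) = N*u
U(s, W) = sqrt(W**2 + s**2)
-7*U(0, h(4, -2)) = -7*sqrt((-2*4)**2 + 0**2) = -7*sqrt((-8)**2 + 0) = -7*sqrt(64 + 0) = -7*sqrt(64) = -7*8 = -56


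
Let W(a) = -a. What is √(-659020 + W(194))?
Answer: 3*I*√73246 ≈ 811.92*I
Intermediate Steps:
√(-659020 + W(194)) = √(-659020 - 1*194) = √(-659020 - 194) = √(-659214) = 3*I*√73246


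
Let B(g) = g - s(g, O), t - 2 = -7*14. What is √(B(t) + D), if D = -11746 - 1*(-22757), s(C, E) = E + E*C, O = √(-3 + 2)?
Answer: √(10915 + 95*I) ≈ 104.48 + 0.4547*I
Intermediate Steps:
O = I (O = √(-1) = I ≈ 1.0*I)
t = -96 (t = 2 - 7*14 = 2 - 98 = -96)
s(C, E) = E + C*E
D = 11011 (D = -11746 + 22757 = 11011)
B(g) = g - I*(1 + g)
√(B(t) + D) = √((-I - 96*(1 - I)) + 11011) = √((-I + (-96 + 96*I)) + 11011) = √((-96 + 95*I) + 11011) = √(10915 + 95*I)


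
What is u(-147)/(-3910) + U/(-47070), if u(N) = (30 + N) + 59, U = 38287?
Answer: -14697211/18404370 ≈ -0.79857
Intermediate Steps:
u(N) = 89 + N
u(-147)/(-3910) + U/(-47070) = (89 - 147)/(-3910) + 38287/(-47070) = -58*(-1/3910) + 38287*(-1/47070) = 29/1955 - 38287/47070 = -14697211/18404370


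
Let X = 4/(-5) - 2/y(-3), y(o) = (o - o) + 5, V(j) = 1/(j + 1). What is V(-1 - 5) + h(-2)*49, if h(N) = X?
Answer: -59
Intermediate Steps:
V(j) = 1/(1 + j)
y(o) = 5 (y(o) = 0 + 5 = 5)
X = -6/5 (X = 4/(-5) - 2/5 = 4*(-⅕) - 2*⅕ = -⅘ - ⅖ = -6/5 ≈ -1.2000)
h(N) = -6/5
V(-1 - 5) + h(-2)*49 = 1/(1 + (-1 - 5)) - 6/5*49 = 1/(1 - 6) - 294/5 = 1/(-5) - 294/5 = -⅕ - 294/5 = -59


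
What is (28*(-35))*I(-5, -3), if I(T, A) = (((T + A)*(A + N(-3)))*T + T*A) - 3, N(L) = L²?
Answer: -246960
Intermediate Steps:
I(T, A) = -3 + A*T + T*(9 + A)*(A + T) (I(T, A) = (((T + A)*(A + (-3)²))*T + T*A) - 3 = (((A + T)*(A + 9))*T + A*T) - 3 = (((A + T)*(9 + A))*T + A*T) - 3 = (((9 + A)*(A + T))*T + A*T) - 3 = (T*(9 + A)*(A + T) + A*T) - 3 = (A*T + T*(9 + A)*(A + T)) - 3 = -3 + A*T + T*(9 + A)*(A + T))
(28*(-35))*I(-5, -3) = (28*(-35))*(-3 + 9*(-5)² - 3*(-5)² - 5*(-3)² + 10*(-3)*(-5)) = -980*(-3 + 9*25 - 3*25 - 5*9 + 150) = -980*(-3 + 225 - 75 - 45 + 150) = -980*252 = -246960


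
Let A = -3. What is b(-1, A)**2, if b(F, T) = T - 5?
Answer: 64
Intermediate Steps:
b(F, T) = -5 + T
b(-1, A)**2 = (-5 - 3)**2 = (-8)**2 = 64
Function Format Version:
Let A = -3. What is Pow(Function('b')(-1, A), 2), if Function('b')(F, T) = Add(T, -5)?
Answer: 64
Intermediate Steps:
Function('b')(F, T) = Add(-5, T)
Pow(Function('b')(-1, A), 2) = Pow(Add(-5, -3), 2) = Pow(-8, 2) = 64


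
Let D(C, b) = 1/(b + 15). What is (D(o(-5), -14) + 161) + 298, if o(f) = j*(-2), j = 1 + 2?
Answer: 460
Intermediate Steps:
j = 3
o(f) = -6 (o(f) = 3*(-2) = -6)
D(C, b) = 1/(15 + b)
(D(o(-5), -14) + 161) + 298 = (1/(15 - 14) + 161) + 298 = (1/1 + 161) + 298 = (1 + 161) + 298 = 162 + 298 = 460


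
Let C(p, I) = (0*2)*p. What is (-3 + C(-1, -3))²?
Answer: 9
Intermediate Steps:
C(p, I) = 0 (C(p, I) = 0*p = 0)
(-3 + C(-1, -3))² = (-3 + 0)² = (-3)² = 9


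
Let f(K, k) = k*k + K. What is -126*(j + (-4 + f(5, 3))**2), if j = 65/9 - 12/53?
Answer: -714518/53 ≈ -13481.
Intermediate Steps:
f(K, k) = K + k**2 (f(K, k) = k**2 + K = K + k**2)
j = 3337/477 (j = 65*(1/9) - 12*1/53 = 65/9 - 12/53 = 3337/477 ≈ 6.9958)
-126*(j + (-4 + f(5, 3))**2) = -126*(3337/477 + (-4 + (5 + 3**2))**2) = -126*(3337/477 + (-4 + (5 + 9))**2) = -126*(3337/477 + (-4 + 14)**2) = -126*(3337/477 + 10**2) = -126*(3337/477 + 100) = -126*51037/477 = -714518/53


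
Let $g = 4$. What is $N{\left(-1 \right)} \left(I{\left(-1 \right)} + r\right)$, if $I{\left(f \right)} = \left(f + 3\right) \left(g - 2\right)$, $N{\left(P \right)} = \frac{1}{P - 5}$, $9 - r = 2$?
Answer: $- \frac{11}{6} \approx -1.8333$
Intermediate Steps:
$r = 7$ ($r = 9 - 2 = 7$)
$N{\left(P \right)} = \frac{1}{-5 + P}$
$I{\left(f \right)} = 6 + 2 f$ ($I{\left(f \right)} = \left(f + 3\right) \left(4 - 2\right) = \left(3 + f\right) 2 = 6 + 2 f$)
$N{\left(-1 \right)} \left(I{\left(-1 \right)} + r\right) = \frac{\left(6 + 2 \left(-1\right)\right) + 7}{-5 - 1} = \frac{\left(6 - 2\right) + 7}{-6} = - \frac{4 + 7}{6} = \left(- \frac{1}{6}\right) 11 = - \frac{11}{6}$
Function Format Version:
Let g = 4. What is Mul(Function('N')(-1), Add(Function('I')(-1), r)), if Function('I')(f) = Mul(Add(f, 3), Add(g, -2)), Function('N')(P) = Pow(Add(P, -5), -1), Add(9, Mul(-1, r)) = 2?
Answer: Rational(-11, 6) ≈ -1.8333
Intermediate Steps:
r = 7 (r = Add(9, Mul(-1, 2)) = Add(9, -2) = 7)
Function('N')(P) = Pow(Add(-5, P), -1)
Function('I')(f) = Add(6, Mul(2, f)) (Function('I')(f) = Mul(Add(f, 3), Add(4, -2)) = Mul(Add(3, f), 2) = Add(6, Mul(2, f)))
Mul(Function('N')(-1), Add(Function('I')(-1), r)) = Mul(Pow(Add(-5, -1), -1), Add(Add(6, Mul(2, -1)), 7)) = Mul(Pow(-6, -1), Add(Add(6, -2), 7)) = Mul(Rational(-1, 6), Add(4, 7)) = Mul(Rational(-1, 6), 11) = Rational(-11, 6)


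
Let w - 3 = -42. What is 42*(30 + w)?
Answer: -378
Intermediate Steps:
w = -39 (w = 3 - 42 = -39)
42*(30 + w) = 42*(30 - 39) = 42*(-9) = -378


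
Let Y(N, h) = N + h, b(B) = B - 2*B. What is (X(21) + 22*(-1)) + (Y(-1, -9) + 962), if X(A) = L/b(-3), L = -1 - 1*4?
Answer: 2785/3 ≈ 928.33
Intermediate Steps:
L = -5 (L = -1 - 4 = -5)
b(B) = -B
X(A) = -5/3 (X(A) = -5/((-1*(-3))) = -5/3)
(X(21) + 22*(-1)) + (Y(-1, -9) + 962) = (-5/3 + 22*(-1)) + ((-1 - 9) + 962) = (-5/3 - 22) + (-10 + 962) = -71/3 + 952 = 2785/3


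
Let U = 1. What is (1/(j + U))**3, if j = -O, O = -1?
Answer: 1/8 ≈ 0.12500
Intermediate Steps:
j = 1 (j = -1*(-1) = 1)
(1/(j + U))**3 = (1/(1 + 1))**3 = (1/2)**3 = 1/8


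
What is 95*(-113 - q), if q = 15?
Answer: -12160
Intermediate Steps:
95*(-113 - q) = 95*(-113 - 1*15) = 95*(-113 - 15) = 95*(-128) = -12160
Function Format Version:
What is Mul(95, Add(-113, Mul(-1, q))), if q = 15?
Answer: -12160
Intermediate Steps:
Mul(95, Add(-113, Mul(-1, q))) = Mul(95, Add(-113, Mul(-1, 15))) = Mul(95, Add(-113, -15)) = Mul(95, -128) = -12160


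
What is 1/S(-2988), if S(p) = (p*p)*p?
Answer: -1/26677294272 ≈ -3.7485e-11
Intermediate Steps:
S(p) = p³ (S(p) = p²*p = p³)
1/S(-2988) = 1/((-2988)³) = 1/(-26677294272) = -1/26677294272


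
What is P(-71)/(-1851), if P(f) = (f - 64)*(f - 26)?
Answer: -4365/617 ≈ -7.0746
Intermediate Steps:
P(f) = (-64 + f)*(-26 + f)
P(-71)/(-1851) = (1664 + (-71)² - 90*(-71))/(-1851) = (1664 + 5041 + 6390)*(-1/1851) = 13095*(-1/1851) = -4365/617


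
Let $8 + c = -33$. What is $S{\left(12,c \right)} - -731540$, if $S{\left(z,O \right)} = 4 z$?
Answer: $731588$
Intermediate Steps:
$c = -41$ ($c = -8 - 33 = -41$)
$S{\left(12,c \right)} - -731540 = 4 \cdot 12 - -731540 = 48 + 731540 = 731588$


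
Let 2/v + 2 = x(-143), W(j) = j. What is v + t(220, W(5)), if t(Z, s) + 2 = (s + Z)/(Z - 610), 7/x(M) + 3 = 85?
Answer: -14783/4082 ≈ -3.6215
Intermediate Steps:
x(M) = 7/82 (x(M) = 7/(-3 + 85) = 7/82)
v = -164/157 (v = 2/(-2 + 7/82) = 2/(-157/82) = 2*(-82/157) = -164/157 ≈ -1.0446)
t(Z, s) = -2 + (Z + s)/(-610 + Z) (t(Z, s) = -2 + (s + Z)/(Z - 610) = -2 + (Z + s)/(-610 + Z))
v + t(220, W(5)) = -164/157 + (1220 + 5 - 1*220)/(-610 + 220) = -164/157 + (1220 + 5 - 220)/(-390) = -164/157 - 1/390*1005 = -164/157 - 67/26 = -14783/4082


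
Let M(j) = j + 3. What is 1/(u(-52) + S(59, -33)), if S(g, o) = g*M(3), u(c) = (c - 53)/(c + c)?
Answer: 104/36921 ≈ 0.0028168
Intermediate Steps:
u(c) = (-53 + c)/(2*c) (u(c) = (-53 + c)/((2*c)) = (-53 + c)*(1/(2*c)) = (-53 + c)/(2*c))
M(j) = 3 + j
S(g, o) = 6*g (S(g, o) = g*(3 + 3) = g*6 = 6*g)
1/(u(-52) + S(59, -33)) = 1/((1/2)*(-53 - 52)/(-52) + 6*59) = 1/((1/2)*(-1/52)*(-105) + 354) = 1/(105/104 + 354) = 1/(36921/104) = 104/36921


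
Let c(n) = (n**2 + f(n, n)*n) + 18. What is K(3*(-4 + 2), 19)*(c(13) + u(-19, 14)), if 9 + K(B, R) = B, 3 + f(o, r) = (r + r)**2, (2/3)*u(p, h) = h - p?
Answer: -269565/2 ≈ -1.3478e+5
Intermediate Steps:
u(p, h) = -3*p/2 + 3*h/2 (u(p, h) = 3*(h - p)/2 = -3*p/2 + 3*h/2)
f(o, r) = -3 + 4*r**2 (f(o, r) = -3 + (r + r)**2 = -3 + (2*r)**2 = -3 + 4*r**2)
K(B, R) = -9 + B
c(n) = 18 + n**2 + n*(-3 + 4*n**2) (c(n) = (n**2 + (-3 + 4*n**2)*n) + 18 = (n**2 + n*(-3 + 4*n**2)) + 18 = 18 + n**2 + n*(-3 + 4*n**2))
K(3*(-4 + 2), 19)*(c(13) + u(-19, 14)) = (-9 + 3*(-4 + 2))*((18 + 13**2 + 13*(-3 + 4*13**2)) + (-3/2*(-19) + (3/2)*14)) = (-9 + 3*(-2))*((18 + 169 + 13*(-3 + 4*169)) + (57/2 + 21)) = (-9 - 6)*((18 + 169 + 13*(-3 + 676)) + 99/2) = -15*((18 + 169 + 13*673) + 99/2) = -15*((18 + 169 + 8749) + 99/2) = -15*(8936 + 99/2) = -15*17971/2 = -269565/2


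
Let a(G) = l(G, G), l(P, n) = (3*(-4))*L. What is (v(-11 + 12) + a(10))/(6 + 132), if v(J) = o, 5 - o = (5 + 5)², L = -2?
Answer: -71/138 ≈ -0.51449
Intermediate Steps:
o = -95 (o = 5 - (5 + 5)² = 5 - 1*10² = 5 - 1*100 = 5 - 100 = -95)
v(J) = -95
l(P, n) = 24 (l(P, n) = (3*(-4))*(-2) = -12*(-2) = 24)
a(G) = 24
(v(-11 + 12) + a(10))/(6 + 132) = (-95 + 24)/(6 + 132) = -71/138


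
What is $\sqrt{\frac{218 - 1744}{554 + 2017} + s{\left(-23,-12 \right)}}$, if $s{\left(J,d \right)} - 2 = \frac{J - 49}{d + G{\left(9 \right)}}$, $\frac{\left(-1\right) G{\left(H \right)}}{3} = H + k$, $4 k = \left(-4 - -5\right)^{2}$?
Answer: $\frac{8 \sqrt{933537813}}{136263} \approx 1.7938$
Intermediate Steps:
$k = \frac{1}{4}$ ($k = \frac{\left(-4 - -5\right)^{2}}{4} = \frac{\left(-4 + 5\right)^{2}}{4} = \frac{1^{2}}{4} = \frac{1}{4} \cdot 1 = \frac{1}{4} \approx 0.25$)
$G{\left(H \right)} = - \frac{3}{4} - 3 H$ ($G{\left(H \right)} = - 3 \left(H + \frac{1}{4}\right) = - 3 \left(\frac{1}{4} + H\right) = - \frac{3}{4} - 3 H$)
$s{\left(J,d \right)} = 2 + \frac{-49 + J}{- \frac{111}{4} + d}$ ($s{\left(J,d \right)} = 2 + \frac{J - 49}{d - \frac{111}{4}} = 2 + \frac{-49 + J}{d - \frac{111}{4}} = 2 + \frac{-49 + J}{- \frac{111}{4} + d}$)
$\sqrt{\frac{218 - 1744}{554 + 2017} + s{\left(-23,-12 \right)}} = \sqrt{\frac{218 - 1744}{554 + 2017} + \frac{2 \left(-209 + 2 \left(-23\right) + 4 \left(-12\right)\right)}{-111 + 4 \left(-12\right)}} = \sqrt{- \frac{1526}{2571} + \frac{2 \left(-209 - 46 - 48\right)}{-111 - 48}} = \sqrt{\left(-1526\right) \frac{1}{2571} + 2 \frac{1}{-159} \left(-303\right)} = \sqrt{- \frac{1526}{2571} + 2 \left(- \frac{1}{159}\right) \left(-303\right)} = \sqrt{- \frac{1526}{2571} + \frac{202}{53}} = \sqrt{\frac{438464}{136263}} = \frac{8 \sqrt{933537813}}{136263}$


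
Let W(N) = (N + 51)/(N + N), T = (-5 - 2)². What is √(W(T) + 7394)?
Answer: 2*√90589/7 ≈ 85.994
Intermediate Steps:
T = 49 (T = (-7)² = 49)
W(N) = (51 + N)/(2*N) (W(N) = (51 + N)/((2*N)) = (51 + N)*(1/(2*N)) = (51 + N)/(2*N))
√(W(T) + 7394) = √((½)*(51 + 49)/49 + 7394) = √((½)*(1/49)*100 + 7394) = √(50/49 + 7394) = √(362356/49) = 2*√90589/7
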